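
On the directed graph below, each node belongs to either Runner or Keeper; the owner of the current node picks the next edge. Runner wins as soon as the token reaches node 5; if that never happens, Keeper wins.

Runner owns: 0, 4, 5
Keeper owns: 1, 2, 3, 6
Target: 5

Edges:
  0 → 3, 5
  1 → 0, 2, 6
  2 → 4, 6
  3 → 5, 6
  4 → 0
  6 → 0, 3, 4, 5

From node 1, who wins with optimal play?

Keeper

A0 = {5}
A1: add {0} — 0 (Runner) has 0→5.
A2: add {4} — 4 (Runner) has 4→0.
A3 = A2; e.g. 1 (Keeper) can still go to 2. Fixed point.
1 never enters the attractor, so Keeper can avoid the target forever.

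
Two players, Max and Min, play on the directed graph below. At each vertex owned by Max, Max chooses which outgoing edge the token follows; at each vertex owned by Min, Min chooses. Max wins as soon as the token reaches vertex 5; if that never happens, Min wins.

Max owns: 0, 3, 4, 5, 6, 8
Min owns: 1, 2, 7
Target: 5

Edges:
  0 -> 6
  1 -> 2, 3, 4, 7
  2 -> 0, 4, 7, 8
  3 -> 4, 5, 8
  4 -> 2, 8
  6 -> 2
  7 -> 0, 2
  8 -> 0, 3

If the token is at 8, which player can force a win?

A0 = {5}
A1: add {3} — 3 (Max) has 3→5.
A2: add {8} — 8 (Max) has 8→3.
8 ∈ A2, so Max can force the target.

Max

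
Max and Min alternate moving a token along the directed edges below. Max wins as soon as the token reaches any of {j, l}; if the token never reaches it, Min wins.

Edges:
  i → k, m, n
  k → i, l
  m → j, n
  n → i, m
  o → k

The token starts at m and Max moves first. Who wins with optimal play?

Max

Track states (vertex, player-to-move).
A0 = {(j,Max), (j,Min), (l,Max), (l,Min)}
A1: add {(k,Max), (m,Max)}.
(m,Max) ∈ A1 ⇒ Max forces the target.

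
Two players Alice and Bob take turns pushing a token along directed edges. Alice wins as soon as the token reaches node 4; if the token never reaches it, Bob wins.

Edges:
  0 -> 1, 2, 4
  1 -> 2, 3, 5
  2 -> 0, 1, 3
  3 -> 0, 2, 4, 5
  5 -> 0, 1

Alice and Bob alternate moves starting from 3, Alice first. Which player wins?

Alice

Track states (vertex, player-to-move).
A0 = {(4,Alice), (4,Bob)}
A1: add {(0,Alice), (3,Alice)}.
(3,Alice) ∈ A1 ⇒ Alice forces the target.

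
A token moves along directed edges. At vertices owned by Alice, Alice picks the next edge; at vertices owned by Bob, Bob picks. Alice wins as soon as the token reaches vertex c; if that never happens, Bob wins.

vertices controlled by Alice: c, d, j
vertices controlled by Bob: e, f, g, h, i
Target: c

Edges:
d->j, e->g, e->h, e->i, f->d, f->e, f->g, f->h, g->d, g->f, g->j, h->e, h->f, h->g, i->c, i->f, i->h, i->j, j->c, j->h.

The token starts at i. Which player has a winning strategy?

A0 = {c}
A1: add {j} — j (Alice) has j→c.
A2: add {d} — d (Alice) has d→j.
A3 = A2; e.g. e (Bob) can still go to g. Fixed point.
i never enters the attractor, so Bob can avoid the target forever.

Bob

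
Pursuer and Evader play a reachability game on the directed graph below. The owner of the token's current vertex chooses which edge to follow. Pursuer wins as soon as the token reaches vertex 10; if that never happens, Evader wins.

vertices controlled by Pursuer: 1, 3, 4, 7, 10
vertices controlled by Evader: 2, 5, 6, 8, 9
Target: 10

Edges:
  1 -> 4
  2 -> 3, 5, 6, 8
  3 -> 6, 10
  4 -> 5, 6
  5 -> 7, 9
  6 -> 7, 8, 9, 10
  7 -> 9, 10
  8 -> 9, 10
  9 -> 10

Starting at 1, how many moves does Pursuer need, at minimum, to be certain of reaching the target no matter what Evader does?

A0 = {10}
A1: add {3, 7, 9} — 3 (Pursuer) has 3→10; 7 (Pursuer) has 7→10; 9 (Evader): all of {10} already in.
A2: add {5, 8} — 5 (Evader): all of {7, 9} already in; 8 (Evader): all of {9, 10} already in.
A3: add {4, 6} — 4 (Pursuer) has 4→5; 6 (Evader): all of {7, 8, 9, 10} already in.
A4: add {1, 2} — 1 (Pursuer) has 1→4; 2 (Evader): all of {3, 5, 6, 8} already in.
A4 = all vertices. Fixed point.
1 enters the attractor at level 4, so Pursuer can force the target in 4 moves from there.

4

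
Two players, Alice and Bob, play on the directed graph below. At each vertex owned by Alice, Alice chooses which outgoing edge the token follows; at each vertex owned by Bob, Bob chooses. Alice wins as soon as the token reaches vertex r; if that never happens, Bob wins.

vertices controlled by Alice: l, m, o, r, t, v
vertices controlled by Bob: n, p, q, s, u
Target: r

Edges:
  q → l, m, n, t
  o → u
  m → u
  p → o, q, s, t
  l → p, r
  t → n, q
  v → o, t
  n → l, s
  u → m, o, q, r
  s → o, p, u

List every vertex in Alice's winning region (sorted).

l, r

A0 = {r}
A1: add {l} — l (Alice) has l→r.
A2 = A1; e.g. m (Alice) has no edge into A1. Fixed point.
Alice's winning region = {l, r}.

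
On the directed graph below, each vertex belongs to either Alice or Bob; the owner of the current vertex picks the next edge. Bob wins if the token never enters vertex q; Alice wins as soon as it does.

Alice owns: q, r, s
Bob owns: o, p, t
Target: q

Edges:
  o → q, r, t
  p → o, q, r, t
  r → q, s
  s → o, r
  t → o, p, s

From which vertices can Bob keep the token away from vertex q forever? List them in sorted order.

o, p, t

A0 = {q}
A1: add {r} — r (Alice) has r→q.
A2: add {s} — s (Alice) has s→r.
A3 = A2; e.g. o (Bob) can still go to t. Fixed point.
Alice's attractor = {q, r, s}; Bob avoids the target exactly from the complement.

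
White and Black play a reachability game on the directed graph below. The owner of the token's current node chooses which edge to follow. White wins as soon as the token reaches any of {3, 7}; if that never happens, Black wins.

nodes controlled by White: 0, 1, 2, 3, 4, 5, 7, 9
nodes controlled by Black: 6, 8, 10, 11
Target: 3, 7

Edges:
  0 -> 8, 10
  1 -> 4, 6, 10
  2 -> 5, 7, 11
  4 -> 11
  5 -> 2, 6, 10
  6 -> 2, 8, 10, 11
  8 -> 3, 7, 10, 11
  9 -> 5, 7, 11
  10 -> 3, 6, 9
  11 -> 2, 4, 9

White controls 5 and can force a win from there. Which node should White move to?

2

A0 = {3, 7}
A1: add {2, 9} — 2 (White) has 2→7; 9 (White) has 9→7.
A2: add {5} — 5 (White) has 5→2.
A3 = A2; e.g. 0 (White) has no edge into A2. Fixed point.
From 5, successor 2 is in the attractor (rank 1); the other successors 6, 10 are not.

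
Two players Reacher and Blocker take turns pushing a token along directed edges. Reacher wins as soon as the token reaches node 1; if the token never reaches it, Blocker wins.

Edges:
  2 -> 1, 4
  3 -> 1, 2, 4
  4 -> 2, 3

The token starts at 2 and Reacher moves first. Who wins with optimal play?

Track states (vertex, player-to-move).
A0 = {(1,Reacher), (1,Blocker)}
A1: add {(2,Reacher), (3,Reacher)}.
(2,Reacher) ∈ A1 ⇒ Reacher forces the target.

Reacher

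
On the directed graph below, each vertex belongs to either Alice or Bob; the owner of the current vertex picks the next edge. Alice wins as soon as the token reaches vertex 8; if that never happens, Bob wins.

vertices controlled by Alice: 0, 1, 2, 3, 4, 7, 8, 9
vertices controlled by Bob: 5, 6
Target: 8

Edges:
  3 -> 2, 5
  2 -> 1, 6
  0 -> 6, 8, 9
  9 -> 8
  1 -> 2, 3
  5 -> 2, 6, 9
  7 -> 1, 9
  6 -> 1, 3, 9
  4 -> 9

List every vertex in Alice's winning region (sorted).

A0 = {8}
A1: add {0, 9} — 0 (Alice) has 0→8; 9 (Alice) has 9→8.
A2: add {4, 7} — 4 (Alice) has 4→9; 7 (Alice) has 7→9.
A3 = A2; e.g. 1 (Alice) has no edge into A2. Fixed point.
Alice's winning region = {0, 4, 7, 8, 9}.

0, 4, 7, 8, 9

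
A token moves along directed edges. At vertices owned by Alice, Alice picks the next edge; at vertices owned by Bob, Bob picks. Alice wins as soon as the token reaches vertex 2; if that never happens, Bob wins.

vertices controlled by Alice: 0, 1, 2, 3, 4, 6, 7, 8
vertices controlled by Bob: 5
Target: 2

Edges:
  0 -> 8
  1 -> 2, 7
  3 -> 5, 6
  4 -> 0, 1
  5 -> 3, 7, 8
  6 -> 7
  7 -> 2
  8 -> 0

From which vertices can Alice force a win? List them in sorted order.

1, 2, 3, 4, 6, 7

A0 = {2}
A1: add {1, 7} — 1 (Alice) has 1→2; 7 (Alice) has 7→2.
A2: add {4, 6} — 4 (Alice) has 4→1; 6 (Alice) has 6→7.
A3: add {3} — 3 (Alice) has 3→6.
A4 = A3; e.g. 0 (Alice) has no edge into A3. Fixed point.
Alice's winning region = {1, 2, 3, 4, 6, 7}.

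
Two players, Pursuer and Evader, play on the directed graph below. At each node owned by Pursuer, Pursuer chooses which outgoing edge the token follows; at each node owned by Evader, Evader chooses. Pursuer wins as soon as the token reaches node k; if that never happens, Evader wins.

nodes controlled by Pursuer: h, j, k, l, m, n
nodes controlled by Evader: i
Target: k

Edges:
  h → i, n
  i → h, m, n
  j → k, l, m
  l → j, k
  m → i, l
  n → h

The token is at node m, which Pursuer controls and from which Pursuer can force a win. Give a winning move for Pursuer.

l

A0 = {k}
A1: add {j, l} — j (Pursuer) has j→k; l (Pursuer) has l→k.
A2: add {m} — m (Pursuer) has m→l.
A3 = A2; e.g. h (Pursuer) has no edge into A2. Fixed point.
From m, successor l is in the attractor (rank 1); the other successor i is not.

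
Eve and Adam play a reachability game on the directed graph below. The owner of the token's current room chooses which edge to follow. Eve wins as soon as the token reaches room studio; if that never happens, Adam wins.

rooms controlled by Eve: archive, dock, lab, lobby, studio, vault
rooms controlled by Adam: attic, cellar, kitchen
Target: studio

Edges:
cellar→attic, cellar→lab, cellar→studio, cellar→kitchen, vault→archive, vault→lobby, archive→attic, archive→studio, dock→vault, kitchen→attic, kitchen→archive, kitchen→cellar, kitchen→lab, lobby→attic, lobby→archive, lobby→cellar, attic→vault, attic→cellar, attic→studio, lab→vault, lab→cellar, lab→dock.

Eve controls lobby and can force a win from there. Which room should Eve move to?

archive

A0 = {studio}
A1: add {archive} — archive (Eve) has archive→studio.
A2: add {lobby, vault} — vault (Eve) has vault→archive; lobby (Eve) has lobby→archive.
A3: add {dock, lab} — dock (Eve) has dock→vault; lab (Eve) has lab→vault.
A4 = A3; e.g. attic (Adam) can still go to cellar. Fixed point.
From lobby, successor archive is in the attractor (rank 1); the other successors attic, cellar are not.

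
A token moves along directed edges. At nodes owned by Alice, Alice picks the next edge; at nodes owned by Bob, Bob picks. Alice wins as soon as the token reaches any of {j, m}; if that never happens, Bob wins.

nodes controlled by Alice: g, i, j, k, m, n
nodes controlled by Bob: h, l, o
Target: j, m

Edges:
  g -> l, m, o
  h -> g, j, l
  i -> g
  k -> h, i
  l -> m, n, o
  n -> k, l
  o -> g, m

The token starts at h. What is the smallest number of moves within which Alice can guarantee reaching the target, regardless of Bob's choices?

6

A0 = {j, m}
A1: add {g} — g (Alice) has g→m.
A2: add {i, o} — i (Alice) has i→g; o (Bob): all of {g, m} already in.
A3: add {k} — k (Alice) has k→i.
A4: add {n} — n (Alice) has n→k.
A5: add {l} — l (Bob): all of {m, n, o} already in.
A6: add {h} — h (Bob): all of {g, j, l} already in.
A6 = all vertices. Fixed point.
h enters the attractor at level 6, so Alice can force the target in 6 moves from there.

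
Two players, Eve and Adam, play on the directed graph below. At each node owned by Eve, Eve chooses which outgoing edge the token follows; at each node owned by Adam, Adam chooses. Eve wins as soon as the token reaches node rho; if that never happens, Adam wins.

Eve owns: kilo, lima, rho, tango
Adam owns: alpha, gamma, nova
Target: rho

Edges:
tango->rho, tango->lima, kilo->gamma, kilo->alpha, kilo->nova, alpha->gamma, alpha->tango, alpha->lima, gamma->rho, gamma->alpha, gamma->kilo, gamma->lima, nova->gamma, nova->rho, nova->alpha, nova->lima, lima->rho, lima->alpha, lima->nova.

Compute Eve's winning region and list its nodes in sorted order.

A0 = {rho}
A1: add {lima, tango} — tango (Eve) has tango→rho; lima (Eve) has lima→rho.
A2 = A1; e.g. gamma (Adam) can still go to alpha. Fixed point.
Eve's winning region = {lima, rho, tango}.

lima, rho, tango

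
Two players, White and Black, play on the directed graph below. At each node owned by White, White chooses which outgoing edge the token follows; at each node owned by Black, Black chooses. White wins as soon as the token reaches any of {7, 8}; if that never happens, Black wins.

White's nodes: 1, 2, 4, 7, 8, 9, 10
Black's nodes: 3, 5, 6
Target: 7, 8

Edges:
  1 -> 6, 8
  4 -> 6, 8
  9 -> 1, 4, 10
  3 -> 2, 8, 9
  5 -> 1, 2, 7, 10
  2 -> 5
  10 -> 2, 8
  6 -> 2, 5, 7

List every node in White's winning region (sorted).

1, 4, 7, 8, 9, 10

A0 = {7, 8}
A1: add {1, 4, 10} — 1 (White) has 1→8; 4 (White) has 4→8; 10 (White) has 10→8.
A2: add {9} — 9 (White) has 9→1.
A3 = A2; e.g. 2 (White) has no edge into A2. Fixed point.
White's winning region = {1, 4, 7, 8, 9, 10}.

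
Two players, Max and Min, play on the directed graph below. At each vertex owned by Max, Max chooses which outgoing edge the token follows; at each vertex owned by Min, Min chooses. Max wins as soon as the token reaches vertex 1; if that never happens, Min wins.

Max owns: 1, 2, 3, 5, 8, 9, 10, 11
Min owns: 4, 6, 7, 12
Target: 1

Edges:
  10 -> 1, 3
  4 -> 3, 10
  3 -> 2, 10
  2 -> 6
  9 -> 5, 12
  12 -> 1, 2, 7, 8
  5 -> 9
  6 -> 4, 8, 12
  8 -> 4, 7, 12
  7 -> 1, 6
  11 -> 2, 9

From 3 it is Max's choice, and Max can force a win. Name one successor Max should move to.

A0 = {1}
A1: add {10} — 10 (Max) has 10→1.
A2: add {3} — 3 (Max) has 3→10.
A3: add {4} — 4 (Min): all of {3, 10} already in.
A4: add {8} — 8 (Max) has 8→4.
A5 = A4; e.g. 2 (Max) has no edge into A4. Fixed point.
From 3, successor 10 is in the attractor (rank 1); the other successor 2 is not.

10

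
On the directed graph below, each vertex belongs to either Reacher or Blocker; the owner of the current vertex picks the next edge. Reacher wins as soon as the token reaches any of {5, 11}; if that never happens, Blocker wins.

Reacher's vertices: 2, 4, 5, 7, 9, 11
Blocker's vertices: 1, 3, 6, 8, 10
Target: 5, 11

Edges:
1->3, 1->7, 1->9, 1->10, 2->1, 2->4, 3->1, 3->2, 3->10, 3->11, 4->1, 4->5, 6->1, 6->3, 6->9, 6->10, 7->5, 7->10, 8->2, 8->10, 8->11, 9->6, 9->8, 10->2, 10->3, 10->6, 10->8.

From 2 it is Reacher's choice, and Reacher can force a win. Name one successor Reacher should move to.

4

A0 = {5, 11}
A1: add {4, 7} — 4 (Reacher) has 4→5; 7 (Reacher) has 7→5.
A2: add {2} — 2 (Reacher) has 2→4.
A3 = A2; e.g. 1 (Blocker) can still go to 3. Fixed point.
From 2, successor 4 is in the attractor (rank 1); the other successor 1 is not.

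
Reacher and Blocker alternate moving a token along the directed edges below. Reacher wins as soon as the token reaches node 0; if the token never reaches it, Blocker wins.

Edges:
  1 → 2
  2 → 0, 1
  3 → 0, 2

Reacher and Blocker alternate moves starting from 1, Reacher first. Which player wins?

Blocker

Track states (vertex, player-to-move).
A0 = {(0,Reacher), (0,Blocker)}
A1: add {(2,Reacher), (3,Reacher)}.
A2: add {(1,Blocker), (3,Blocker)}.
A3 = A2; e.g. (1,Reacher) stays out. (1,Reacher) never enters ⇒ Blocker avoids the target.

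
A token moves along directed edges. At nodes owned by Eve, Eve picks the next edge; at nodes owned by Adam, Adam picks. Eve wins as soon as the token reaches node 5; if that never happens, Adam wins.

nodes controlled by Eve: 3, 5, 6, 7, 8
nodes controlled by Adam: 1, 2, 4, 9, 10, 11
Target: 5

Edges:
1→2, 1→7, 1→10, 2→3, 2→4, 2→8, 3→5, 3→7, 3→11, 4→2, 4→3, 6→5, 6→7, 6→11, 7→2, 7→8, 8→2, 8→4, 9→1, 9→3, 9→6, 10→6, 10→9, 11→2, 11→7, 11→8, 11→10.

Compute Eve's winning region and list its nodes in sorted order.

A0 = {5}
A1: add {3, 6} — 3 (Eve) has 3→5; 6 (Eve) has 6→5.
A2 = A1; e.g. 1 (Adam) can still go to 2. Fixed point.
Eve's winning region = {3, 5, 6}.

3, 5, 6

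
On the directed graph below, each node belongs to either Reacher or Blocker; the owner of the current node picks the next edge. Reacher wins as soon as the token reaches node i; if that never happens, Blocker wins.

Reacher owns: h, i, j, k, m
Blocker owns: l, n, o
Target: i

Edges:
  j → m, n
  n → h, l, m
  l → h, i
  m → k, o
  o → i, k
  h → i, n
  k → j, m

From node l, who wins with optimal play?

Reacher

A0 = {i}
A1: add {h} — h (Reacher) has h→i.
A2: add {l} — l (Blocker): all of {h, i} already in.
A3 = A2; e.g. j (Reacher) has no edge into A2. Fixed point.
l ∈ A2, so Reacher can force the target.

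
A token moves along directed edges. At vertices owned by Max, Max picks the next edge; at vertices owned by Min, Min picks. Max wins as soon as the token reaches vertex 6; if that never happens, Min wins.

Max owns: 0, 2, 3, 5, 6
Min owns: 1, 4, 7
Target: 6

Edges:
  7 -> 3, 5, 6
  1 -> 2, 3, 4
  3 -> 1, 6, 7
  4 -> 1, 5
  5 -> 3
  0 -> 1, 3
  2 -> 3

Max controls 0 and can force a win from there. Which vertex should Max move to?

A0 = {6}
A1: add {3} — 3 (Max) has 3→6.
A2: add {0, 2, 5} — 0 (Max) has 0→3; 2 (Max) has 2→3; 5 (Max) has 5→3.
A3: add {7} — 7 (Min): all of {3, 5, 6} already in.
A4 = A3; e.g. 1 (Min) can still go to 4. Fixed point.
From 0, successor 3 is in the attractor (rank 1); the other successor 1 is not.

3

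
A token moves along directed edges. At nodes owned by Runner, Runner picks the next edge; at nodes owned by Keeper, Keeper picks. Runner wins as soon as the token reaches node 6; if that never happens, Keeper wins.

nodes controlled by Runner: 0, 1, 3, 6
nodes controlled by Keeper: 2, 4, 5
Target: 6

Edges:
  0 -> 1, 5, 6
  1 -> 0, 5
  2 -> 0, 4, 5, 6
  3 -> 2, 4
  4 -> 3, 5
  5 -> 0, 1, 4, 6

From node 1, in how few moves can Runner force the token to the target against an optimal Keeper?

A0 = {6}
A1: add {0} — 0 (Runner) has 0→6.
A2: add {1} — 1 (Runner) has 1→0.
A3 = A2; e.g. 2 (Keeper) can still go to 4. Fixed point.
1 enters the attractor at level 2, so Runner can force the target in 2 moves from there.

2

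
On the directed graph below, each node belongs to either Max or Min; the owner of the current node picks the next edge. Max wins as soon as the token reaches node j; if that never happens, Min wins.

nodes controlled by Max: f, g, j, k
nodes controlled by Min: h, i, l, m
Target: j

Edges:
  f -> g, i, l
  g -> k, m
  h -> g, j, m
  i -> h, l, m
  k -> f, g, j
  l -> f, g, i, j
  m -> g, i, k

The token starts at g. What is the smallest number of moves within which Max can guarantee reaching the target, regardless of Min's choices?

2

A0 = {j}
A1: add {k} — k (Max) has k→j.
A2: add {g} — g (Max) has g→k.
g enters the attractor at level 2, so Max can force the target in 2 moves from there.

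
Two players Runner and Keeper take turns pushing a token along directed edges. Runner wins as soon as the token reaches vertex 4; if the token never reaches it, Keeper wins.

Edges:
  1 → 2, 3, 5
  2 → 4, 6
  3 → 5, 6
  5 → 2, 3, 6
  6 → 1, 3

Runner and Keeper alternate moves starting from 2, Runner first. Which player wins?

Track states (vertex, player-to-move).
A0 = {(4,Runner), (4,Keeper)}
A1: add {(2,Runner)}.
(2,Runner) ∈ A1 ⇒ Runner forces the target.

Runner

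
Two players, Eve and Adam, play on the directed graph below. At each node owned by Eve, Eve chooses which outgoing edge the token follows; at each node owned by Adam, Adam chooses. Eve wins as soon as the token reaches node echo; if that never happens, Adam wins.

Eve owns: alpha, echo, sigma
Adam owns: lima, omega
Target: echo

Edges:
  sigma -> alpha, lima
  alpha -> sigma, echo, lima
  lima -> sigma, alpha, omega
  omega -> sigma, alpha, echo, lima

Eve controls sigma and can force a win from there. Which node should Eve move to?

alpha

A0 = {echo}
A1: add {alpha} — alpha (Eve) has alpha→echo.
A2: add {sigma} — sigma (Eve) has sigma→alpha.
A3 = A2; e.g. lima (Adam) can still go to omega. Fixed point.
From sigma, successor alpha is in the attractor (rank 1); the other successor lima is not.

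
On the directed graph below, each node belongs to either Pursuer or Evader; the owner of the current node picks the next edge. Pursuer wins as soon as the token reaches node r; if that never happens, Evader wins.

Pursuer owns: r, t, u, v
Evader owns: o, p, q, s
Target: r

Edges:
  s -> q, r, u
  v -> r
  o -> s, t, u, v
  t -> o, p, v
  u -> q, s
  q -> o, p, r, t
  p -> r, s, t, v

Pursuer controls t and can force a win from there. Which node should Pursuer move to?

A0 = {r}
A1: add {v} — v (Pursuer) has v→r.
A2: add {t} — t (Pursuer) has t→v.
A3 = A2; e.g. o (Evader) can still go to s. Fixed point.
From t, successor v is in the attractor (rank 1); the other successors o, p are not.

v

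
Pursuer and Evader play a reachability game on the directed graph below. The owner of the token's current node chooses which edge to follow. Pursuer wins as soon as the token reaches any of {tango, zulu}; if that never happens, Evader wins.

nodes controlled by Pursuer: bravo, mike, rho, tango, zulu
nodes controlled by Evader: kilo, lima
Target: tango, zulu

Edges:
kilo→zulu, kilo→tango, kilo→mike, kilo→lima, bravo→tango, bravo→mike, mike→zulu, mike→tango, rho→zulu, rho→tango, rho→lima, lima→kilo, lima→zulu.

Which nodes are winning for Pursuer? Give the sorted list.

A0 = {tango, zulu}
A1: add {bravo, mike, rho} — bravo (Pursuer) has bravo→tango; mike (Pursuer) has mike→zulu; rho (Pursuer) has rho→zulu.
A2 = A1; e.g. kilo (Evader) can still go to lima. Fixed point.
Pursuer's winning region = {bravo, mike, rho, tango, zulu}.

bravo, mike, rho, tango, zulu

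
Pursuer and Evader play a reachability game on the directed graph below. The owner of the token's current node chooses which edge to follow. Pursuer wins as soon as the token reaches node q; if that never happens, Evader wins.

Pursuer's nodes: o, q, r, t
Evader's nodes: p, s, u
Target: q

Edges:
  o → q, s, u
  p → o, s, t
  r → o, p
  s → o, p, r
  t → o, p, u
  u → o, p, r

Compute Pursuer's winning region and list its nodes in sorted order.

o, q, r, t

A0 = {q}
A1: add {o} — o (Pursuer) has o→q.
A2: add {r, t} — r (Pursuer) has r→o; t (Pursuer) has t→o.
A3 = A2; e.g. p (Evader) can still go to s. Fixed point.
Pursuer's winning region = {o, q, r, t}.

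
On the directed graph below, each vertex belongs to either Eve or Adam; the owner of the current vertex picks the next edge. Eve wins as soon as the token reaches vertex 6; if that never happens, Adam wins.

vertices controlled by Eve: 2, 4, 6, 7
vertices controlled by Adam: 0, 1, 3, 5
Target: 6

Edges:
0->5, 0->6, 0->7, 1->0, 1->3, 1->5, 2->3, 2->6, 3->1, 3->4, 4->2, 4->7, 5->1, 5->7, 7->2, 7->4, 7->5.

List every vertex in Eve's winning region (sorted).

A0 = {6}
A1: add {2} — 2 (Eve) has 2→6.
A2: add {4, 7} — 4 (Eve) has 4→2; 7 (Eve) has 7→2.
A3 = A2; e.g. 0 (Adam) can still go to 5. Fixed point.
Eve's winning region = {2, 4, 6, 7}.

2, 4, 6, 7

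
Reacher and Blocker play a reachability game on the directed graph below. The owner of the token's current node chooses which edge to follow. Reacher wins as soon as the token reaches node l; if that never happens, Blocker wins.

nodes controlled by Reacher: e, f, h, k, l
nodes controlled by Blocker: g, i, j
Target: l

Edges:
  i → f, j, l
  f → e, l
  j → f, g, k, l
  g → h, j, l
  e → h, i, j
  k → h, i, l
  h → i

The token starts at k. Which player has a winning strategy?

A0 = {l}
A1: add {f, k} — f (Reacher) has f→l; k (Reacher) has k→l.
A2 = A1; e.g. e (Reacher) has no edge into A1. Fixed point.
k ∈ A1, so Reacher can force the target.

Reacher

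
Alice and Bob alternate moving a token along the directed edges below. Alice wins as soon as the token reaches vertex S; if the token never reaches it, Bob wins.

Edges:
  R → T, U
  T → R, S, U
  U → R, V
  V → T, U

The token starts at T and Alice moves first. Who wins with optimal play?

Track states (vertex, player-to-move).
A0 = {(S,Alice), (S,Bob)}
A1: add {(T,Alice)}.
(T,Alice) ∈ A1 ⇒ Alice forces the target.

Alice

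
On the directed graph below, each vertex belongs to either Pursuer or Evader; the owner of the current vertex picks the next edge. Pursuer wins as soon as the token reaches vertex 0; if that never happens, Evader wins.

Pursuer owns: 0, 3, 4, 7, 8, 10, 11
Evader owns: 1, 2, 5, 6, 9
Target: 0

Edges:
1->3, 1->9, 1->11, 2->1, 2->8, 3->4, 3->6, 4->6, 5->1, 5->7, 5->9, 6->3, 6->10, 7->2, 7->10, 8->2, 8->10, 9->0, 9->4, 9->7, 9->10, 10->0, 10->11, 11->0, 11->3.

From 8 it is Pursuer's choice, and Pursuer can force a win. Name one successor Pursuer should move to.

10

A0 = {0}
A1: add {10, 11} — 10 (Pursuer) has 10→0; 11 (Pursuer) has 11→0.
A2: add {7, 8} — 7 (Pursuer) has 7→10; 8 (Pursuer) has 8→10.
A3 = A2; e.g. 1 (Evader) can still go to 3. Fixed point.
From 8, successor 10 is in the attractor (rank 1); the other successor 2 is not.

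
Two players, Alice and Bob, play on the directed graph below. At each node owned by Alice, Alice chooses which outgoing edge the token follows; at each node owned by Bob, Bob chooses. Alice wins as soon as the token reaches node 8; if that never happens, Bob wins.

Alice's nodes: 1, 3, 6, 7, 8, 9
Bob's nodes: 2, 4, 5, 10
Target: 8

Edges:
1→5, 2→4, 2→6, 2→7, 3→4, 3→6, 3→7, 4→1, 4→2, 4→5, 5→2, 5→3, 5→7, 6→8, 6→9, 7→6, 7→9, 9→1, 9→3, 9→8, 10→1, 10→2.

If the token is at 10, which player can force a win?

A0 = {8}
A1: add {6, 9} — 6 (Alice) has 6→8; 9 (Alice) has 9→8.
A2: add {3, 7} — 3 (Alice) has 3→6; 7 (Alice) has 7→6.
A3 = A2; e.g. 1 (Alice) has no edge into A2. Fixed point.
10 never enters the attractor, so Bob can avoid the target forever.

Bob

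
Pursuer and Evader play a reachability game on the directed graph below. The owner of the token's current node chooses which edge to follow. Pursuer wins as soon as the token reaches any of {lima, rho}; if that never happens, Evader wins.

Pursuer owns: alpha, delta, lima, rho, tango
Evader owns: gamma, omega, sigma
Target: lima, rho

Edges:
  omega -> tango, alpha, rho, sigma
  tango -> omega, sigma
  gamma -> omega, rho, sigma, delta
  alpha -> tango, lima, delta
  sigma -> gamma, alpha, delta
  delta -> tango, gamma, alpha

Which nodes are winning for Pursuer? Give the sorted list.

alpha, delta, lima, rho

A0 = {lima, rho}
A1: add {alpha} — alpha (Pursuer) has alpha→lima.
A2: add {delta} — delta (Pursuer) has delta→alpha.
A3 = A2; e.g. omega (Evader) can still go to tango. Fixed point.
Pursuer's winning region = {alpha, delta, lima, rho}.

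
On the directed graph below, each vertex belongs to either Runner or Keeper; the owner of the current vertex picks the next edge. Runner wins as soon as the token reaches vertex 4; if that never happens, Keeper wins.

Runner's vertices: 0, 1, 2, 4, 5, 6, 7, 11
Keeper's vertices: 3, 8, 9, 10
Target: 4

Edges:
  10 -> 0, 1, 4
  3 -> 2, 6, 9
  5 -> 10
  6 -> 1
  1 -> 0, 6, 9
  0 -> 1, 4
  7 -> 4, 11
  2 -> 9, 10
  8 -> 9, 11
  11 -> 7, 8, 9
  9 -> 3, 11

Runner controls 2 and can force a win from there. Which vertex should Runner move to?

A0 = {4}
A1: add {0, 7} — 0 (Runner) has 0→4; 7 (Runner) has 7→4.
A2: add {1, 11} — 1 (Runner) has 1→0; 11 (Runner) has 11→7.
A3: add {6, 10} — 6 (Runner) has 6→1; 10 (Keeper): all of {0, 1, 4} already in.
A4: add {2, 5} — 2 (Runner) has 2→10; 5 (Runner) has 5→10.
A5 = A4; e.g. 3 (Keeper) can still go to 9. Fixed point.
From 2, successor 10 is in the attractor (rank 3); the other successor 9 is not.

10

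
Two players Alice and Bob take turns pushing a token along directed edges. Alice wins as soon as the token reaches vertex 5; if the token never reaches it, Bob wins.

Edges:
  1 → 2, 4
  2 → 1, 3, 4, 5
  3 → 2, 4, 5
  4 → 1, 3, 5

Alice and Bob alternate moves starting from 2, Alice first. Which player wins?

Alice

Track states (vertex, player-to-move).
A0 = {(5,Alice), (5,Bob)}
A1: add {(2,Alice), (3,Alice), (4,Alice)}.
(2,Alice) ∈ A1 ⇒ Alice forces the target.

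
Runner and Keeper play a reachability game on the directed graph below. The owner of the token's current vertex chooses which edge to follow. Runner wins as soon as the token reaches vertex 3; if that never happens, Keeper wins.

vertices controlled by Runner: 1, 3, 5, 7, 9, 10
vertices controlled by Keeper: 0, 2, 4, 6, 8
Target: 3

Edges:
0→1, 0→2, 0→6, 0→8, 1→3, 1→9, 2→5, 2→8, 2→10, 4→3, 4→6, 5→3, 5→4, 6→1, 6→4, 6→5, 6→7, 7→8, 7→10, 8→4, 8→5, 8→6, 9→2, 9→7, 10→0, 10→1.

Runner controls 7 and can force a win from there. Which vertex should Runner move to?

10

A0 = {3}
A1: add {1, 5} — 1 (Runner) has 1→3; 5 (Runner) has 5→3.
A2: add {10} — 10 (Runner) has 10→1.
A3: add {7} — 7 (Runner) has 7→10.
A4: add {9} — 9 (Runner) has 9→7.
A5 = A4; e.g. 0 (Keeper) can still go to 2. Fixed point.
From 7, successor 10 is in the attractor (rank 2); the other successor 8 is not.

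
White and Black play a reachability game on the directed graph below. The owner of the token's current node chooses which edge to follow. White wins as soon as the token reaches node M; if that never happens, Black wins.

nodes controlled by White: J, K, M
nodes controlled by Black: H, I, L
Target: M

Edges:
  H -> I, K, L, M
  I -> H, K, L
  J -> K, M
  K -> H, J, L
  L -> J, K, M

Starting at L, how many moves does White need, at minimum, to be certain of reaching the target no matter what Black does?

3

A0 = {M}
A1: add {J} — J (White) has J→M.
A2: add {K} — K (White) has K→J.
A3: add {L} — L (Black): all of {J, K, M} already in.
A4 = A3; e.g. H (Black) can still go to I. Fixed point.
L enters the attractor at level 3, so White can force the target in 3 moves from there.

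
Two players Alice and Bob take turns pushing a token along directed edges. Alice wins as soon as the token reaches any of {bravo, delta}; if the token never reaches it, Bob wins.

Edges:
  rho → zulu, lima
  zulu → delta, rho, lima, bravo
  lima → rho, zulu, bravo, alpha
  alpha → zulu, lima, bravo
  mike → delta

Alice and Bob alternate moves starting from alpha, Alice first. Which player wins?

Track states (vertex, player-to-move).
A0 = {(delta,Alice), (delta,Bob), (bravo,Alice), (bravo,Bob)}
A1: add {(zulu,Alice), (lima,Alice), (alpha,Alice), (mike,Alice), (mike,Bob)}.
(alpha,Alice) ∈ A1 ⇒ Alice forces the target.

Alice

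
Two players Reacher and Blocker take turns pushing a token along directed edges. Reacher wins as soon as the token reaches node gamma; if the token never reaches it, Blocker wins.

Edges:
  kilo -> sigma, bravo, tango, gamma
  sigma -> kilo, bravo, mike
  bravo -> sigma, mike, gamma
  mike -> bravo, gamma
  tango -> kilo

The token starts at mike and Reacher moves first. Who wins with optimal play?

Track states (vertex, player-to-move).
A0 = {(gamma,Reacher), (gamma,Blocker)}
A1: add {(kilo,Reacher), (bravo,Reacher), (mike,Reacher)}.
(mike,Reacher) ∈ A1 ⇒ Reacher forces the target.

Reacher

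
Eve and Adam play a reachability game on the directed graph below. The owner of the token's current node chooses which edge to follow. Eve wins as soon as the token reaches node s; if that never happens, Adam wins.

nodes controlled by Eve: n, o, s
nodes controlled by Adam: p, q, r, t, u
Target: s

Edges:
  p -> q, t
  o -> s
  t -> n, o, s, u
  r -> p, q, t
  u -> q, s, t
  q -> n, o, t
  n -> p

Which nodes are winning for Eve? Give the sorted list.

A0 = {s}
A1: add {o} — o (Eve) has o→s.
A2 = A1; e.g. n (Eve) has no edge into A1. Fixed point.
Eve's winning region = {o, s}.

o, s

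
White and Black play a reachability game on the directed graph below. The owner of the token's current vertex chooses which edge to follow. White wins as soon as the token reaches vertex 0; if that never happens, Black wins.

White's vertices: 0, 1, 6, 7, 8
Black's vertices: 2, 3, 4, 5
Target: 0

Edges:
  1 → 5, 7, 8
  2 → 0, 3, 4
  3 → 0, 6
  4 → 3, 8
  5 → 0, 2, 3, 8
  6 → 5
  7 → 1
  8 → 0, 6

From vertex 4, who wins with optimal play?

A0 = {0}
A1: add {8} — 8 (White) has 8→0.
A2: add {1} — 1 (White) has 1→8.
A3: add {7} — 7 (White) has 7→1.
A4 = A3; e.g. 2 (Black) can still go to 3. Fixed point.
4 never enters the attractor, so Black can avoid the target forever.

Black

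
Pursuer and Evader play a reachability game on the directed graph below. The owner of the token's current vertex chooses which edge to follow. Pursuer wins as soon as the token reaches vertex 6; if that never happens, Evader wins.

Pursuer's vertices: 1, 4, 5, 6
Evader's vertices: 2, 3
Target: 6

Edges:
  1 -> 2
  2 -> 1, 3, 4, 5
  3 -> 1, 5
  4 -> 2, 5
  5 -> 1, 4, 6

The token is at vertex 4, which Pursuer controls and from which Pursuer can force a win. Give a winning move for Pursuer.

5

A0 = {6}
A1: add {5} — 5 (Pursuer) has 5→6.
A2: add {4} — 4 (Pursuer) has 4→5.
A3 = A2; e.g. 1 (Pursuer) has no edge into A2. Fixed point.
From 4, successor 5 is in the attractor (rank 1); the other successor 2 is not.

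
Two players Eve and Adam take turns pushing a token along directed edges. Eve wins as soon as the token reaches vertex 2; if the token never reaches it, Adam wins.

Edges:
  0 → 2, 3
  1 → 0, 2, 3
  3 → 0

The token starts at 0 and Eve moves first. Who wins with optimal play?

Eve

Track states (vertex, player-to-move).
A0 = {(2,Eve), (2,Adam)}
A1: add {(0,Eve), (1,Eve)}.
(0,Eve) ∈ A1 ⇒ Eve forces the target.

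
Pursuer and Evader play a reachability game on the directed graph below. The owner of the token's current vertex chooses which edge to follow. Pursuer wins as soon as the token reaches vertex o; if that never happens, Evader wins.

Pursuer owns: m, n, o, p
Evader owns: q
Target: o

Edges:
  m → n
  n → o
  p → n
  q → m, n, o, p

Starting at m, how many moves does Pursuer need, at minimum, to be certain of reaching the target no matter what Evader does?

2

A0 = {o}
A1: add {n} — n (Pursuer) has n→o.
A2: add {m, p} — m (Pursuer) has m→n; p (Pursuer) has p→n.
m enters the attractor at level 2, so Pursuer can force the target in 2 moves from there.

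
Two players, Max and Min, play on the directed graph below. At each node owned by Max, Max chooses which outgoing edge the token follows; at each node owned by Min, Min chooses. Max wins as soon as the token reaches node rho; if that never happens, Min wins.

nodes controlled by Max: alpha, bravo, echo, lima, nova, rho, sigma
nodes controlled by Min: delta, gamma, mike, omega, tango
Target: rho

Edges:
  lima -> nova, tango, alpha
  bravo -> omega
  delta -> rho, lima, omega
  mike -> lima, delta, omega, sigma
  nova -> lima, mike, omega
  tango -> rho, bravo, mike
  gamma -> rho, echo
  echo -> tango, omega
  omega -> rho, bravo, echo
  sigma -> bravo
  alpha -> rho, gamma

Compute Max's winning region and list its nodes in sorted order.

alpha, lima, nova, rho

A0 = {rho}
A1: add {alpha} — alpha (Max) has alpha→rho.
A2: add {lima} — lima (Max) has lima→alpha.
A3: add {nova} — nova (Max) has nova→lima.
A4 = A3; e.g. bravo (Max) has no edge into A3. Fixed point.
Max's winning region = {alpha, lima, nova, rho}.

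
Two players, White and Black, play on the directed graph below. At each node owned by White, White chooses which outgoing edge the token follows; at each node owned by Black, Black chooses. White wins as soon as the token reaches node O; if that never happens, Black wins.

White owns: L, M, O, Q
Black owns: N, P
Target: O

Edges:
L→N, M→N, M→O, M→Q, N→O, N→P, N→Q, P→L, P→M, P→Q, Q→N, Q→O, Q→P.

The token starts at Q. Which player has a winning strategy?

White

A0 = {O}
A1: add {M, Q} — M (White) has M→O; Q (White) has Q→O.
A2 = A1; e.g. L (White) has no edge into A1. Fixed point.
Q ∈ A1, so White can force the target.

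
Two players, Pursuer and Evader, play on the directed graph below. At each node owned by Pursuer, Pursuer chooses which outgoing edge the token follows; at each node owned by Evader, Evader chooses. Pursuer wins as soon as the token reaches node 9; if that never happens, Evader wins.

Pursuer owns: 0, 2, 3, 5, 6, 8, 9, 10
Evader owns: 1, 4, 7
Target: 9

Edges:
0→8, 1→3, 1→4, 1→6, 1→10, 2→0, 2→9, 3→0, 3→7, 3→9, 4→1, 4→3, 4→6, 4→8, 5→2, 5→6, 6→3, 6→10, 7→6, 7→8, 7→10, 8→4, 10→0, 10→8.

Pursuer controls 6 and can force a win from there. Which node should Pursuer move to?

A0 = {9}
A1: add {2, 3} — 2 (Pursuer) has 2→9; 3 (Pursuer) has 3→9.
A2: add {5, 6} — 5 (Pursuer) has 5→2; 6 (Pursuer) has 6→3.
A3 = A2; e.g. 0 (Pursuer) has no edge into A2. Fixed point.
From 6, successor 3 is in the attractor (rank 1); the other successor 10 is not.

3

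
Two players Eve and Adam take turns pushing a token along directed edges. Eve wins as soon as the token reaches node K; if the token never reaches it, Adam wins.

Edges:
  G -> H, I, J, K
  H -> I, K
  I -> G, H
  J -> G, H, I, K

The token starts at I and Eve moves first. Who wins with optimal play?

Track states (vertex, player-to-move).
A0 = {(K,Eve), (K,Adam)}
A1: add {(G,Eve), (H,Eve), (J,Eve)}.
A2: add {(I,Adam)}.
A3 = A2; e.g. (G,Adam) stays out. (I,Eve) never enters ⇒ Adam avoids the target.

Adam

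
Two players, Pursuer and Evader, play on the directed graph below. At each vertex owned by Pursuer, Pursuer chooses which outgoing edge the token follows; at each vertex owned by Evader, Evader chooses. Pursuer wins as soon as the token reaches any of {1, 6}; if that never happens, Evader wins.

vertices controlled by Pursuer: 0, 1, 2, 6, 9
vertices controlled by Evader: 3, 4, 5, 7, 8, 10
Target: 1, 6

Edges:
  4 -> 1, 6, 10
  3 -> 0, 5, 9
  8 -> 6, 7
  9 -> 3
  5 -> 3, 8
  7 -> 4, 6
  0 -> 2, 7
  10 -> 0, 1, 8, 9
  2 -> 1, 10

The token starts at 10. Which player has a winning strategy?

Evader

A0 = {1, 6}
A1: add {2} — 2 (Pursuer) has 2→1.
A2: add {0} — 0 (Pursuer) has 0→2.
A3 = A2; e.g. 3 (Evader) can still go to 5. Fixed point.
10 never enters the attractor, so Evader can avoid the target forever.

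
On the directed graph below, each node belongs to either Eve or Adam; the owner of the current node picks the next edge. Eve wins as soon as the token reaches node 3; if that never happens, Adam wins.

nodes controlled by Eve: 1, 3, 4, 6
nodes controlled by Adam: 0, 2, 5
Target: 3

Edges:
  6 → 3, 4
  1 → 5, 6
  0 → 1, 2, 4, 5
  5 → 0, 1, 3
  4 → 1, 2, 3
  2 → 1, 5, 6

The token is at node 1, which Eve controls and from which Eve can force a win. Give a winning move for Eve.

6

A0 = {3}
A1: add {4, 6} — 4 (Eve) has 4→3; 6 (Eve) has 6→3.
A2: add {1} — 1 (Eve) has 1→6.
A3 = A2; e.g. 0 (Adam) can still go to 2. Fixed point.
From 1, successor 6 is in the attractor (rank 1); the other successor 5 is not.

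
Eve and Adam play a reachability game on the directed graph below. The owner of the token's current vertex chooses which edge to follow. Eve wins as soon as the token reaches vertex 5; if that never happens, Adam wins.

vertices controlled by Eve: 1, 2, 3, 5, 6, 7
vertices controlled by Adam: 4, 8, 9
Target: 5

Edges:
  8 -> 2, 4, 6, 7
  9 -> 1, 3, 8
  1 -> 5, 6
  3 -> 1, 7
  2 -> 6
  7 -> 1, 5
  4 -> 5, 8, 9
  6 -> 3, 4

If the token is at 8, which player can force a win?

Adam

A0 = {5}
A1: add {1, 7} — 1 (Eve) has 1→5; 7 (Eve) has 7→5.
A2: add {3} — 3 (Eve) has 3→1.
A3: add {6} — 6 (Eve) has 6→3.
A4: add {2} — 2 (Eve) has 2→6.
A5 = A4; e.g. 4 (Adam) can still go to 8. Fixed point.
8 never enters the attractor, so Adam can avoid the target forever.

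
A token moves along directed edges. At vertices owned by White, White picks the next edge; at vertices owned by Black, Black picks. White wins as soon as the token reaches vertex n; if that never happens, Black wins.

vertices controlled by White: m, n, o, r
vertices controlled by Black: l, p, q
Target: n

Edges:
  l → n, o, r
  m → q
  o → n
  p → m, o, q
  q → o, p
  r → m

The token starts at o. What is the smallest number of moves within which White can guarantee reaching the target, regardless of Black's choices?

A0 = {n}
A1: add {o} — o (White) has o→n.
A2 = A1; e.g. l (Black) can still go to r. Fixed point.
o enters the attractor at level 1, so White can force the target in 1 move from there.

1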